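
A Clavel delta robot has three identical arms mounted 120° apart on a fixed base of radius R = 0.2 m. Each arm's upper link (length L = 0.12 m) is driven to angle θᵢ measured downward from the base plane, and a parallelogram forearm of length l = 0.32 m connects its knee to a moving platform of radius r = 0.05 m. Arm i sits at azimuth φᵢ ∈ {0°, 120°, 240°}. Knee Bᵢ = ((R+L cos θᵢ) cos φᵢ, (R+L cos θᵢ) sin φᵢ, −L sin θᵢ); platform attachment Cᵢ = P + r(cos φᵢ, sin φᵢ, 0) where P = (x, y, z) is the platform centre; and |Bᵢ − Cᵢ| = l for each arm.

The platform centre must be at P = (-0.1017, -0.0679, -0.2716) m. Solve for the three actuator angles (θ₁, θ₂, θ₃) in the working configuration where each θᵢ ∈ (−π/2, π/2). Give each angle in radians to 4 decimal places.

θ₁ = 1.3966, θ₂ = 0.8732, θ₃ = 0.0001

φ1=0.0° → target in arm frame (-0.1017, -0.0679)
  A=0.2517, B=-0.2716, C=(l²−L²−A²−y'²−z²)/(2L)=-0.2239
  θ1 = atan2(B,A) + arccos(C/0.3703) = 1.3966
φ2=120.0° → target in arm frame (-0.0080, 0.1220)
  e−x'=0.1580;  (l²−L²−(e−x')²−y'²−z²)/2L = -0.1067
  γ=atan2(-0.2716,0.1580)=-1.0440;  ψ=arccos(-0.3396)=1.9173;  θ2=γ+ψ≈0.8732
rotate P by −φ3: (0.1097, -0.0541, -0.2716)
  e−x'=0.0403;  (l²−L²−(e−x')²−y'²−z²)/2L = 0.0403
  γ=atan2(-0.2716,0.0403)=-1.4233;  ψ=arccos(0.1468)=1.4234;  θ3=γ+ψ≈0.0001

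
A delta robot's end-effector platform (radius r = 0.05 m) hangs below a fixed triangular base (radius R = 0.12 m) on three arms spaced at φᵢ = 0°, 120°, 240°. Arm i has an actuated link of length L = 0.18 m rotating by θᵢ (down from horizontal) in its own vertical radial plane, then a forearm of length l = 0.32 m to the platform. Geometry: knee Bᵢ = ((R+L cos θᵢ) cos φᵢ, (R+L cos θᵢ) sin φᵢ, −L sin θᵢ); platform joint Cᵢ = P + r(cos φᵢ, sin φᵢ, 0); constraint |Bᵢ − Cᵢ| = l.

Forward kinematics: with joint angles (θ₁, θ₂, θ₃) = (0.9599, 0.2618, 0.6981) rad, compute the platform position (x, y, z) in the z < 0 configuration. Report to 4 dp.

(-0.0852, 0.0602, -0.3263)

arm 1 at φ=0.0°: ρ1 = 0.1732;  centre 1 = (0.1732, 0.0000, -0.1474)
arm 2 at φ=120.0°: ρ2 = 0.2439;  centre 2 = (-0.1219, 0.2112, -0.0466)
arm 3 at φ=240.0°: ρ3 = 0.2079;  centre 3 = (-0.1039, -0.1800, -0.1157)
|centre ₂|²−|centre ₁|² = 0.0099;  |centre ₃|²−|centre ₁|² = 0.0049
[-0.5904 0.4224 0.2017]·P = 0.0099;  [-0.5544 -0.3601 0.0635]·P = 0.0049
det = 0.4467;  x = -0.0126+0.2226z,  y = 0.0059+-0.1664z
quadratic in z: (1.0772)z²+(0.2102)z+(-0.0461)=0, √Δ=0.4928 → z ∈ {-0.3263, 0.1312}; z = -0.3263 (taking z<0)
x = -0.0852, y = 0.0602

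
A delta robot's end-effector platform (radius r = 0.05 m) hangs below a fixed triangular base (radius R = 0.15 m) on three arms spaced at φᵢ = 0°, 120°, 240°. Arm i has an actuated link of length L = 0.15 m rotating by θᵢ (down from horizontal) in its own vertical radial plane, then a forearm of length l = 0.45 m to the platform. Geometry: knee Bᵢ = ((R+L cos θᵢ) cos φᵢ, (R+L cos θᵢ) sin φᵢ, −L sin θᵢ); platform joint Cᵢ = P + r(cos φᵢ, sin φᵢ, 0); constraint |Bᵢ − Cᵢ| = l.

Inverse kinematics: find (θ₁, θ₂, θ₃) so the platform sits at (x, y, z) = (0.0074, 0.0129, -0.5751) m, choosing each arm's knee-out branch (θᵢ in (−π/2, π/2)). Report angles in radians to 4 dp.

θ₁ = 1.3093, θ₂ = 1.3090, θ₃ = 1.3964

arm 1 (φ=0.0°): x'=0.0074, y'=0.0129
  A cos θ + B sin θ = C:  0.0926·cos θ + -0.5751·sin θ = -0.5316
  γ=atan2(-0.5751,0.0926)=-1.4112;  ψ=arccos(-0.9126)=2.7204;  θ1=γ+ψ≈1.3093
arm 2 (φ=120.0°): x'=0.0075, y'=-0.0129
  A=0.0925, B=-0.5751, C=(l²−L²−A²−y'²−z²)/(2L)=-0.5316
  γ=atan2(-0.5751,0.0925)=-1.4113;  ψ=arccos(-0.9125)=2.7203;  θ2=γ+ψ≈1.3090
φ3=240.0° → target in arm frame (-0.0149, 0.0000)
  A cos θ + B sin θ = C:  0.1149·cos θ + -0.5751·sin θ = -0.5465
  γ=atan2(-0.5751,0.1149)=-1.3736;  ψ=arccos(-0.9318)=2.7701;  θ3=γ+ψ≈1.3964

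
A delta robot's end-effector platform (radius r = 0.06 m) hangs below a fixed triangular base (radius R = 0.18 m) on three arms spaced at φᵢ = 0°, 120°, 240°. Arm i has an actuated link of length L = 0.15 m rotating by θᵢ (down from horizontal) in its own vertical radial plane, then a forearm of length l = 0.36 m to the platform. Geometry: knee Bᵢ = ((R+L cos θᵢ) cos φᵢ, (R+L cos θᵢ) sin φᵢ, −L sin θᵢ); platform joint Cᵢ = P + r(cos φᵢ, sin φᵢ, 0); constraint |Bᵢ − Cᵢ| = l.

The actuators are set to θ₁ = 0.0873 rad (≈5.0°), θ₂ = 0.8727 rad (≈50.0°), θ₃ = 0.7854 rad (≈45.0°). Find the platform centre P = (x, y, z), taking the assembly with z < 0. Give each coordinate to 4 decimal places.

(0.1001, -0.0119, -0.3305)

φ1=0.0°: virtual centre (0.2694, 0.0000, -0.0131), radius l
φ2=120.0°: virtual centre (-0.1082, 0.1874, -0.1149), radius l
S3 = (0.2261·cos240.0°, 0.2261·sin240.0°, -0.1061) = (-0.1130, -0.1958, -0.1061)
subtract pairs → two planes through P
linear system: -0.7553x+0.3748y = -0.0127−-0.2037z; -0.7649x+-0.3916y = -0.0104−-0.1860z
det = 0.5825;  x = 0.0153+-0.2566z,  y = -0.0032+0.0263z
into |P−S₁|² = l²: 1.0665z² + 0.1564z + -0.0648 = 0;  Δ = 0.3010;  z = -0.3305 or 0.1839 → z<0 root = -0.3305
x = 0.1001, y = -0.0119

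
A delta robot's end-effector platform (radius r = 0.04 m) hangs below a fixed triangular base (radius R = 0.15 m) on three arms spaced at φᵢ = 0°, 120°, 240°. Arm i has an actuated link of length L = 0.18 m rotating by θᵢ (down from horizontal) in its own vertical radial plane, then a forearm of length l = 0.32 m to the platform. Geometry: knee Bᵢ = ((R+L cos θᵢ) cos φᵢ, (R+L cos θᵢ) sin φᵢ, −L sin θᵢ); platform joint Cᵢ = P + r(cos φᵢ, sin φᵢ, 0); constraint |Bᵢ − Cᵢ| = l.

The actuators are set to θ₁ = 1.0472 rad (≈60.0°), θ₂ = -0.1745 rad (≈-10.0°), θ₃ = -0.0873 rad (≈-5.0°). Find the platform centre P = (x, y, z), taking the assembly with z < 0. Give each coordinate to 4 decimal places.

arm 1 at φ=0.0°: e+L cos θ1 = 0.2000;  centre 1 = (0.2000, 0.0000, -0.1559)
φ2=120.0°: virtual centre (-0.1436, 0.2488, 0.0313), radius l
φ3=240.0°: virtual centre (-0.1447, -0.2506, 0.0157), radius l
|centre ₂|²−|centre ₁|² = 0.0192;  |centre ₃|²−|centre ₁|² = 0.0196
linear system: -0.6873x+0.4976y = 0.0192−0.3743z; -0.6893x+-0.5011y = 0.0196−0.3432z
det = 0.6874;  x = -0.0282+0.5213z,  y = -0.0004+-0.0322z
into |P−centre ₁|² = l²: 1.2727z² + 0.0739z + -0.0260 = 0;  Δ = 0.1379;  z = -0.1749 or 0.1169 → z<0 root = -0.1749
x = -0.1194, y = 0.0052

(-0.1194, 0.0052, -0.1749)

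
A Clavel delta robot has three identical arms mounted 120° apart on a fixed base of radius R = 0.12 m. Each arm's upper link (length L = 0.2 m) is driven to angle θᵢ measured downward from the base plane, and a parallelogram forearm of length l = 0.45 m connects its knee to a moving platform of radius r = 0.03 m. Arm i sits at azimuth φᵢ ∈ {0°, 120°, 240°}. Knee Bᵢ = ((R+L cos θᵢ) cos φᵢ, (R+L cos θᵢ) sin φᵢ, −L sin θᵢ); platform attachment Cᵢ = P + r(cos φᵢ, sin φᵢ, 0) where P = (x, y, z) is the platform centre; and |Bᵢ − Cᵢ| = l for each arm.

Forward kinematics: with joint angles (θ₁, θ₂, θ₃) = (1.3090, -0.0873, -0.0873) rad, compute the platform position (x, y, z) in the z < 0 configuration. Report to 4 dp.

(-0.2876, 0.0000, -0.3280)

arm 1 at φ=0.0°: e+L cos θ1 = 0.1418;  O1 = (0.1418, 0.0000, -0.1932)
O2 = (0.2892·cos120.0°, 0.2892·sin120.0°, 0.0174) = (-0.1446, 0.2505, 0.0174)
O3 = (0.2892·cos240.0°, 0.2892·sin240.0°, 0.0174) = (-0.1446, -0.2505, 0.0174)
|O₂|²−|O₁|² = 0.0265;  |O₃|²−|O₁|² = 0.0265
linear system: -0.5728x+0.5010y = 0.0265−0.4212z; -0.5728x+-0.5010y = 0.0265−0.4212z
det = 0.5739;  x = -0.0463+0.7355z,  y = 0.0000+0.0000z
into |P−O₁|² = l²: 1.5409z² + 0.1097z + -0.1298 = 0;  Δ = 0.8120;  z = -0.3280 or 0.2568 → z<0 root = -0.3280
x = -0.2876, y = 0.0000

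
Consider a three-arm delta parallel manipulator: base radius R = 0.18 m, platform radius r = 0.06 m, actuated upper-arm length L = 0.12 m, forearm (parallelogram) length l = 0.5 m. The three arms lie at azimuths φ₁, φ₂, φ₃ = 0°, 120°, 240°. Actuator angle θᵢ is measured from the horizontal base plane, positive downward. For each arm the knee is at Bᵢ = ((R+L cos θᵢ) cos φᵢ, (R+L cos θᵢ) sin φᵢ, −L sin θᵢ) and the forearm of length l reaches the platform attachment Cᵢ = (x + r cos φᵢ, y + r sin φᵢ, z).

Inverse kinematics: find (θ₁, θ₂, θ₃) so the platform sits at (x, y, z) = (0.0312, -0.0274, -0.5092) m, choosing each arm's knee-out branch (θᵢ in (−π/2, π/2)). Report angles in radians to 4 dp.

φ1=0.0° → target in arm frame (0.0312, -0.0274)
  A=0.0888, B=-0.5092, C=(l²−L²−A²−y'²−z²)/(2L)=-0.1347
  γ=atan2(-0.5092,0.0888)=-1.3981;  ψ=arccos(-0.2605)=1.8344;  θ1=γ+ψ≈0.4362
φ2=120.0° → target in arm frame (-0.0393, -0.0133)
  A=0.1593, B=-0.5092, C=(l²−L²−A²−y'²−z²)/(2L)=-0.2052
  γ=atan2(-0.5092,0.1593)=-1.2675;  ψ=arccos(-0.3846)=1.9656;  θ2=γ+ψ≈0.6980
rotate P by −φ3: (0.0081, 0.0407, -0.5092)
  e−x'=0.1119;  (l²−L²−(e−x')²−y'²−z²)/2L = -0.1577
  θ3 = atan2(B,A) + arccos(C/0.5213) = 0.5236

θ₁ = 0.4362, θ₂ = 0.6980, θ₃ = 0.5236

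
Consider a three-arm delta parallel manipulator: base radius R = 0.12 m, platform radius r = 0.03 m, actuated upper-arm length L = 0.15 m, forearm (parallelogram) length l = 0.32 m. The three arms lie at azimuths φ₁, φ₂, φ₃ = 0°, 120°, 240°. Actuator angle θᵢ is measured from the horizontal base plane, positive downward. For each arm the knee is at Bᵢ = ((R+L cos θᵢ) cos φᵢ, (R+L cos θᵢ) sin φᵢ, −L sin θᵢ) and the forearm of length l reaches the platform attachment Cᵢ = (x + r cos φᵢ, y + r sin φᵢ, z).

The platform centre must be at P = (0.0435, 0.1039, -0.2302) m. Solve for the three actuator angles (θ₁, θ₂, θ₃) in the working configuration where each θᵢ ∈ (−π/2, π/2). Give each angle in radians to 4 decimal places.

θ₁ = 0.0000, θ₂ = -0.1742, θ₃ = 0.8725

arm 1 (φ=0.0°): x'=0.0435, y'=0.1039
  A cos θ + B sin θ = C:  0.0465·cos θ + -0.2302·sin θ = 0.0465
  γ=atan2(-0.2302,0.0465)=-1.3715;  ψ=arccos(0.1980)=1.3715;  θ1=γ+ψ≈0.0000
rotate P by −φ2: (0.0682, -0.0896, -0.2302)
  A cos θ + B sin θ = C:  0.0218·cos θ + -0.2302·sin θ = 0.0613
  γ=atan2(-0.2302,0.0218)=-1.4765;  ψ=arccos(0.2653)=1.3023;  θ2=γ+ψ≈-0.1742
rotate P by −φ3: (-0.1117, -0.0143, -0.2302)
  A=0.2017, B=-0.2302, C=(l²−L²−A²−y'²−z²)/(2L)=-0.0466
  θ3 = atan2(B,A) + arccos(C/0.3061) = 0.8725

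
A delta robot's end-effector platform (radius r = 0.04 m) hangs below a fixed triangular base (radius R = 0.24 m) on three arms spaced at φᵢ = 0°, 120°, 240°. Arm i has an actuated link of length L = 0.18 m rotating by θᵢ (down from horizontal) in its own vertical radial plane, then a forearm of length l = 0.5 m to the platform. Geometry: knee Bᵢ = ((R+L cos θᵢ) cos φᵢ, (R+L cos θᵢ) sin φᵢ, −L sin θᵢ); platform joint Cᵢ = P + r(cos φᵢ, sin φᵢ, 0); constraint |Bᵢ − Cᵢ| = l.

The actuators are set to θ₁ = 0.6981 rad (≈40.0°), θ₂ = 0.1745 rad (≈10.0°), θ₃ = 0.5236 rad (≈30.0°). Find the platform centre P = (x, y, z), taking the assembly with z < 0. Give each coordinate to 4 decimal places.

(-0.0548, 0.0449, -0.4219)

centre 1 = (0.3379·cos0.0°, 0.3379·sin0.0°, -0.1157) = (0.3379, 0.0000, -0.1157)
centre 2 = (0.3773·cos120.0°, 0.3773·sin120.0°, -0.0313) = (-0.1886, 0.3267, -0.0313)
φ3=240.0°: virtual centre (-0.1779, -0.3082, -0.0900), radius l
subtract pairs → two planes through P
plane₁₂: -1.0530x+0.6534y+0.1689z = 0.0157
Cramer: x(z) = -0.0109+0.1041z;  y(z) = 0.0066-0.0908z
into |P−centre ₁|² = l²: 1.0191z² + 0.1576z + -0.1149 = 0;  Δ = 0.4933;  z = -0.4219 or 0.2673 → z<0 root = -0.4219
x = -0.0548, y = 0.0449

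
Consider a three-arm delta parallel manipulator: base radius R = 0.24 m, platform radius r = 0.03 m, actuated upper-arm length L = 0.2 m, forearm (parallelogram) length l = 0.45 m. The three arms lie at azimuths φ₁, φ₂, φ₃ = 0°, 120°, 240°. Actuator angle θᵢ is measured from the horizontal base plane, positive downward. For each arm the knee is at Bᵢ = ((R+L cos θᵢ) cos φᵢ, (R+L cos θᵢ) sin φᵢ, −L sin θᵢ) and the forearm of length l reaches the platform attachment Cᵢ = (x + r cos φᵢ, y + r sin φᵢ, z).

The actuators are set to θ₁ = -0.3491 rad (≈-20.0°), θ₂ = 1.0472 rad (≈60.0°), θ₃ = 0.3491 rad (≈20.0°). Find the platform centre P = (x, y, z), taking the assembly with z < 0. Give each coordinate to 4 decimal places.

(0.1093, -0.0835, -0.2666)

arm 1 at φ=0.0°: (R−r)+L cos θ1 = 0.3979;  O1 = (0.3979, 0.0000, 0.0684)
arm 2 at φ=120.0°: (R−r)+L cos θ2 = 0.3100;  O2 = (-0.1550, 0.2685, -0.1732)
arm 3 at φ=240.0°: (R−r)+L cos θ3 = 0.3979;  O3 = (-0.1990, -0.3446, -0.0684)
|O₂|²−|O₁|² = -0.0369;  |O₃|²−|O₁|² = 0.0000
[-1.1059 0.5369 -0.4832]·P = -0.0369;  [-1.1938 -0.6892 -0.2736]·P = 0.0000
Cramer: x(z) = 0.0181-0.3421z;  y(z) = -0.0314+0.1955z
quadratic in z: (1.1552)z²+(0.1107)z+(-0.0526)=0, √Δ=0.5052 → z ∈ {-0.2666, 0.1708}; z = -0.2666 (taking z<0)
x = 0.1093, y = -0.0835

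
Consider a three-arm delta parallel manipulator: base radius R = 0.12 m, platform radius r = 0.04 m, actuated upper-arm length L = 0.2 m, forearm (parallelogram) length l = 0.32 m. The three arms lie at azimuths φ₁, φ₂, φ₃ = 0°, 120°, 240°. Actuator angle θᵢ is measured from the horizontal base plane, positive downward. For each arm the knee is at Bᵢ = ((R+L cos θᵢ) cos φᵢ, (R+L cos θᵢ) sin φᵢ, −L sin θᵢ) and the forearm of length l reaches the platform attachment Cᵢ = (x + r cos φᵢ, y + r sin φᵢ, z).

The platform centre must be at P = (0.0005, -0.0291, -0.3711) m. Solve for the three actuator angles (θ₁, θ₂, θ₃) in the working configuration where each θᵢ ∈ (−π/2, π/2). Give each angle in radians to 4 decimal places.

arm 1 (φ=0.0°): x'=0.0005, y'=-0.0291
  A cos θ + B sin θ = C:  0.0795·cos θ + -0.3711·sin θ = -0.2062
  γ=atan2(-0.3711,0.0795)=-1.3598;  ψ=arccos(-0.5433)=2.1452;  θ1=γ+ψ≈0.7854
arm 2 (φ=120.0°): x'=-0.0255, y'=0.0141
  e−x'=0.1055;  (l²−L²−(e−x')²−y'²−z²)/2L = -0.2166
  √(A²+B²)=0.3858;  θ2 = -1.2939+2.1669 ≈ 0.8729
rotate P by −φ3: (0.0250, 0.0150, -0.3711)
  A=0.0550, B=-0.3711, C=(l²−L²−A²−y'²−z²)/(2L)=-0.1964
  √(A²+B²)=0.3752;  θ3 = -1.4235+2.1218 ≈ 0.6983

θ₁ = 0.7854, θ₂ = 0.8729, θ₃ = 0.6983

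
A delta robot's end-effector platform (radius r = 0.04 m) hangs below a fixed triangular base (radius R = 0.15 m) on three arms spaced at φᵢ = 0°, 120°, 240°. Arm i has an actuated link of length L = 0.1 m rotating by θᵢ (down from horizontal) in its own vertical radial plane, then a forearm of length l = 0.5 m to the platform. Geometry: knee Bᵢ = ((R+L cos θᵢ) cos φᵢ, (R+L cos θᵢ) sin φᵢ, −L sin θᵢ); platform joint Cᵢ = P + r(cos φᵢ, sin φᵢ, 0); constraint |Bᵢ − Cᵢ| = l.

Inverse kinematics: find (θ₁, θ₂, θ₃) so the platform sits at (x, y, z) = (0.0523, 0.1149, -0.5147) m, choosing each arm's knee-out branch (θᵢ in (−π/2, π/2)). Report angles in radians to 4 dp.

rotate P by −φ1: (0.0523, 0.1149, -0.5147)
  A cos θ + B sin θ = C:  0.0577·cos θ + -0.5147·sin θ = -0.2072
  θ1 = atan2(B,A) + arccos(C/0.5179) = 0.5233
arm 2 (φ=120.0°): x'=0.0734, y'=-0.1027
  e−x'=0.0366;  (l²−L²−(e−x')²−y'²−z²)/2L = -0.1841
  γ=atan2(-0.5147,0.0366)=-1.4997;  ψ=arccos(-0.3567)=1.9356;  θ2=γ+ψ≈0.4358
φ3=240.0° → target in arm frame (-0.1257, -0.0122)
  e−x'=0.2357;  (l²−L²−(e−x')²−y'²−z²)/2L = -0.4030
  √(A²+B²)=0.5661;  θ3 = -1.1414+2.3630 ≈ 1.2216

θ₁ = 0.5233, θ₂ = 0.4358, θ₃ = 1.2216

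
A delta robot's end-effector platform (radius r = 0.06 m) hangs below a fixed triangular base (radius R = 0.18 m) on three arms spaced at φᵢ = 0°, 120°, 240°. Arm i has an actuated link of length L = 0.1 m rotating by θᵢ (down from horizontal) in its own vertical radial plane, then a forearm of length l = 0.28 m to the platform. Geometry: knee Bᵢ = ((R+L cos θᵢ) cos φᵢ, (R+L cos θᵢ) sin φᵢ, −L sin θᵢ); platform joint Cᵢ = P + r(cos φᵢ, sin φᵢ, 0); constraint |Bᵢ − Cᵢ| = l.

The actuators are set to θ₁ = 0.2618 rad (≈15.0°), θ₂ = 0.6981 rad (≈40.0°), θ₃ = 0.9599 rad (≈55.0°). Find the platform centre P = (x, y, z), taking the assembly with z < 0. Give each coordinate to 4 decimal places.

(0.0501, 0.0222, -0.2499)

φ1=0.0°: virtual centre (0.2166, 0.0000, -0.0259), radius l
S2 = (0.1966·cos120.0°, 0.1966·sin120.0°, -0.0643) = (-0.0983, 0.1703, -0.0643)
S3 = (0.1774·cos240.0°, 0.1774·sin240.0°, -0.0819) = (-0.0887, -0.1536, -0.0819)
|S₂|²−|S₁|² = -0.0048;  |S₃|²−|S₁|² = -0.0094
[-0.6298 0.3405 -0.0768]·P = -0.0048;  [-0.6105 -0.3072 -0.1121]·P = -0.0094
det = 0.4014;  x = 0.0117+-0.1538z,  y = 0.0075+-0.0590z
quadratic in z: (1.0272)z²+(0.1139)z+(-0.0357)=0, √Δ=0.3995 → z ∈ {-0.2499, 0.1390}; z = -0.2499 (taking z<0)
x = 0.0501, y = 0.0222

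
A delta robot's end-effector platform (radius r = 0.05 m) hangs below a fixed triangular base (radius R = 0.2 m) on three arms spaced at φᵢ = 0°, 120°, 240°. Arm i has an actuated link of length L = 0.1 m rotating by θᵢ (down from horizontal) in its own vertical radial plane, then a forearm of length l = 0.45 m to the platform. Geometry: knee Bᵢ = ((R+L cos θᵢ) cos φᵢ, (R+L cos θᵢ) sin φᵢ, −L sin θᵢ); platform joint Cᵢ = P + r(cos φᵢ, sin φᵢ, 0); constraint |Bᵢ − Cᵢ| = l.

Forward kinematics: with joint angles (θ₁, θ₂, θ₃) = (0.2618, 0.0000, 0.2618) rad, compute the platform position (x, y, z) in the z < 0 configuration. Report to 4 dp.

(-0.0143, 0.0247, -0.3917)

S1 = (0.2466·cos0.0°, 0.2466·sin0.0°, -0.0259) = (0.2466, 0.0000, -0.0259)
φ2=120.0°: virtual centre (-0.1250, 0.2165, 0.0000), radius l
φ3=240.0°: virtual centre (-0.1233, -0.2136, -0.0259), radius l
|S₂|²−|S₁|² = 0.0010;  |S₃|²−|S₁|² = 0.0000
linear system: -0.7432x+0.4330y = 0.0010−0.0518z; -0.7398x+-0.4271y = 0.0000−0.0000z
Cramer: x(z) = -0.0007+0.0347z;  y(z) = 0.0012-0.0600z
quadratic in z: (1.0048)z²+(0.0345)z+(-0.1407)=0, √Δ=0.7527 → z ∈ {-0.3917, 0.3574}; z = -0.3917 (taking z<0)
x = -0.0143, y = 0.0247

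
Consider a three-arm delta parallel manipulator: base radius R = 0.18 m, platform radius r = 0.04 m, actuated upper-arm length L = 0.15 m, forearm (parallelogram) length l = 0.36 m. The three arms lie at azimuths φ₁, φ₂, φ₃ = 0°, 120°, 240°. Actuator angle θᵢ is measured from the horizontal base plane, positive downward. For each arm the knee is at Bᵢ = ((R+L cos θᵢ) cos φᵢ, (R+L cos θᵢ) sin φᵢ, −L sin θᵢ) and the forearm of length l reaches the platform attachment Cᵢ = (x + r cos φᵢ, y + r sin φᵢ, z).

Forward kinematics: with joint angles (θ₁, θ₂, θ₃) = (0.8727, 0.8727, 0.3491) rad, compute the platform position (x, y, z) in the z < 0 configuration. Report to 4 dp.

φ1=0.0°: virtual centre (0.2364, 0.0000, -0.1149), radius l
arm 2 at φ=120.0°: e+L cos θ2 = 0.2364;  S2 = (-0.1182, 0.2047, -0.1149)
S3 = (0.2810·cos240.0°, 0.2810·sin240.0°, -0.0513) = (-0.1405, -0.2433, -0.0513)
subtract pairs → two planes through P
plane₁₂: -0.7092x+0.4095y+0.0000z = 0.0000
Cramer: x(z) = -0.0078+0.0797z;  y(z) = -0.0135+0.1380z
into |P−S₁|² = l²: 1.0254z² + 0.1872z + -0.0566 = 0;  Δ = 0.2670;  z = -0.3433 or 0.1607 → z<0 root = -0.3433
x = -0.0352, y = -0.0609

(-0.0352, -0.0609, -0.3433)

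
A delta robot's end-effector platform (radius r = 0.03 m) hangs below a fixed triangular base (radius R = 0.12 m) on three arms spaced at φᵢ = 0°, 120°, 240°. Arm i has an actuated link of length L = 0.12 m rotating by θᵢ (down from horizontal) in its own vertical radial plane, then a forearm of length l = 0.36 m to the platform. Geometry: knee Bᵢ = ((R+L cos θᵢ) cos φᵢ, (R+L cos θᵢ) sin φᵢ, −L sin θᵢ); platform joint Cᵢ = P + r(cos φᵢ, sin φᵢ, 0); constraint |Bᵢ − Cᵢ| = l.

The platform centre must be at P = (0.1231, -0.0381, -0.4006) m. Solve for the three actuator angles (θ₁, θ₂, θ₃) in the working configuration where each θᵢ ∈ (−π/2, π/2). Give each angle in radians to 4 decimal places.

θ₁ = 0.4363, θ₂ = 1.3965, θ₃ = 1.1347

φ1=0.0° → target in arm frame (0.1231, -0.0381)
  e−x'=-0.0331;  (l²−L²−(e−x')²−y'²−z²)/2L = -0.1993
  √(A²+B²)=0.4020;  θ1 = -1.6532+2.0895 ≈ 0.4363
φ2=120.0° → target in arm frame (-0.0945, -0.0876)
  e−x'=0.1845;  (l²−L²−(e−x')²−y'²−z²)/2L = -0.3625
  √(A²+B²)=0.4411;  θ2 = -1.1391+2.5356 ≈ 1.3965
arm 3 (φ=240.0°): x'=-0.0286, y'=0.1257
  e−x'=0.1186;  (l²−L²−(e−x')²−y'²−z²)/2L = -0.3130
  γ=atan2(-0.4006,0.1186)=-1.2831;  ψ=arccos(-0.7493)=2.4177;  θ3=γ+ψ≈1.1347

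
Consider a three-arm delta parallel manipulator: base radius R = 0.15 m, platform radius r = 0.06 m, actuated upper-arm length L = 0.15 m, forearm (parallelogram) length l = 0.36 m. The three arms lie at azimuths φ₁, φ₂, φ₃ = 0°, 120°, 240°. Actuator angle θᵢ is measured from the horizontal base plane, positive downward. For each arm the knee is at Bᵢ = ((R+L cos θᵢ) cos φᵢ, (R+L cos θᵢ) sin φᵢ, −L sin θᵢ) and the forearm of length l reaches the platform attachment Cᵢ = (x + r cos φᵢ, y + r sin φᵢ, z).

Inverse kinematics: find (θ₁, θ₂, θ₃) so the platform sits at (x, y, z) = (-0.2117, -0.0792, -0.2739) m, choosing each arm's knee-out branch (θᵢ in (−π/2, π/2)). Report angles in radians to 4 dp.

θ₁ = 1.3964, θ₂ = 0.4365, θ₃ = -0.3489

rotate P by −φ1: (-0.2117, -0.0792, -0.2739)
  A cos θ + B sin θ = C:  0.3017·cos θ + -0.2739·sin θ = -0.2174
  θ1 = atan2(B,A) + arccos(C/0.4075) = 1.3964
φ2=120.0° → target in arm frame (0.0373, 0.2229)
  A=0.0527, B=-0.2739, C=(l²−L²−A²−y'²−z²)/(2L)=-0.0680
  γ=atan2(-0.2739,0.0527)=-1.3806;  ψ=arccos(-0.2438)=1.8171;  θ2=γ+ψ≈0.4365
φ3=240.0° → target in arm frame (0.1744, -0.1437)
  A=-0.0844, B=-0.2739, C=(l²−L²−A²−y'²−z²)/(2L)=0.0143
  √(A²+B²)=0.2866;  θ3 = -1.8698+1.5209 ≈ -0.3489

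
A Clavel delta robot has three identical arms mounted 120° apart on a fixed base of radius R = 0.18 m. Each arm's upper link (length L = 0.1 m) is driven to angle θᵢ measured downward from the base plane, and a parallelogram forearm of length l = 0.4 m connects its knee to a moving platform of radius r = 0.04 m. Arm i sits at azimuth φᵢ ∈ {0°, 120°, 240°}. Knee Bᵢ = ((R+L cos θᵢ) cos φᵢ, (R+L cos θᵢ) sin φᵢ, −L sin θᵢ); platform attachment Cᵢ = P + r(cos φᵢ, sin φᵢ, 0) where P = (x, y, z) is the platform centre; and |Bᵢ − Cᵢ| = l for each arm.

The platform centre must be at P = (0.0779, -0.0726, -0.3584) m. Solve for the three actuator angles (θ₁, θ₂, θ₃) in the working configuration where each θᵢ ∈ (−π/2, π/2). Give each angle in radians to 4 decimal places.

rotate P by −φ1: (0.0779, -0.0726, -0.3584)
  A=0.0621, B=-0.3584, C=(l²−L²−A²−y'²−z²)/(2L)=0.0621
  θ1 = atan2(B,A) + arccos(C/0.3637) = 0.0000
φ2=120.0° → target in arm frame (-0.1018, -0.0312)
  e−x'=0.2418;  (l²−L²−(e−x')²−y'²−z²)/2L = -0.1895
  √(A²+B²)=0.4324;  θ2 = -0.9772+2.0245 ≈ 1.0473
rotate P by −φ3: (0.0239, 0.1038, -0.3584)
  A cos θ + B sin θ = C:  0.1161·cos θ + -0.3584·sin θ = -0.0135
  θ3 = atan2(B,A) + arccos(C/0.3767) = 0.3489

θ₁ = 0.0000, θ₂ = 1.0473, θ₃ = 0.3489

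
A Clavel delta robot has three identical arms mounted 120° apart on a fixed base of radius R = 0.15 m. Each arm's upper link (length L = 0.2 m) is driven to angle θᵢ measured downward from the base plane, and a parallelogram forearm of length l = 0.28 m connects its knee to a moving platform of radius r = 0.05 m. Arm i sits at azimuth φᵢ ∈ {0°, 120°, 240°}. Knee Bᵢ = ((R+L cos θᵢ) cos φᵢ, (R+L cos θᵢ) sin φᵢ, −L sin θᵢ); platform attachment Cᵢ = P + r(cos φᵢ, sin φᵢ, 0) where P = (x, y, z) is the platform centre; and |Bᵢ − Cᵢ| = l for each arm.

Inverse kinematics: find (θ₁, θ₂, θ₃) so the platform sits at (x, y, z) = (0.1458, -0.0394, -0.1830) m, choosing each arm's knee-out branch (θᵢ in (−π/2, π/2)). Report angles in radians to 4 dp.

θ₁ = -0.2619, θ₂ = 1.3093, θ₃ = 1.0474

rotate P by −φ1: (0.1458, -0.0394, -0.1830)
  A cos θ + B sin θ = C:  -0.0458·cos θ + -0.1830·sin θ = 0.0032
  √(A²+B²)=0.1886;  θ1 = -1.8160+1.5541 ≈ -0.2619
φ2=120.0° → target in arm frame (-0.1070, -0.1066)
  A=0.2070, B=-0.1830, C=(l²−L²−A²−y'²−z²)/(2L)=-0.1233
  θ2 = atan2(B,A) + arccos(C/0.2763) = 1.3093
φ3=240.0° → target in arm frame (-0.0388, 0.1460)
  e−x'=0.1388;  (l²−L²−(e−x')²−y'²−z²)/2L = -0.0891
  θ3 = atan2(B,A) + arccos(C/0.2297) = 1.0474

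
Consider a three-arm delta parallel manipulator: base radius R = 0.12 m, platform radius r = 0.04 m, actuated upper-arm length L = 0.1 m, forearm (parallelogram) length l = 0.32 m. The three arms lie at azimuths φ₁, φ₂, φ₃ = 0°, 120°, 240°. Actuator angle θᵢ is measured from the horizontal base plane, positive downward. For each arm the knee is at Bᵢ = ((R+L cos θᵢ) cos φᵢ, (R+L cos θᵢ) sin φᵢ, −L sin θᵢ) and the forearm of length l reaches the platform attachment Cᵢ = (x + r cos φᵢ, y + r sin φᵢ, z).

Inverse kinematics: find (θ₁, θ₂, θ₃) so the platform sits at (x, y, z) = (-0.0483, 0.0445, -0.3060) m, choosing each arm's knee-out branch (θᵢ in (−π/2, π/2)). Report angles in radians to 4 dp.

θ₁ = 0.6981, θ₂ = 0.0878, θ₃ = 0.5236

arm 1 (φ=0.0°): x'=-0.0483, y'=0.0445
  A cos θ + B sin θ = C:  0.1283·cos θ + -0.3060·sin θ = -0.0984
  √(A²+B²)=0.3318;  θ1 = -1.1738+1.8718 ≈ 0.6981
arm 2 (φ=120.0°): x'=0.0627, y'=0.0196
  A=0.0173, B=-0.3060, C=(l²−L²−A²−y'²−z²)/(2L)=-0.0096
  γ=atan2(-0.3060,0.0173)=-1.5143;  ψ=arccos(-0.0313)=1.6021;  θ2=γ+ψ≈0.0878
rotate P by −φ3: (-0.0144, -0.0641, -0.3060)
  A=0.0944, B=-0.3060, C=(l²−L²−A²−y'²−z²)/(2L)=-0.0713
  √(A²+B²)=0.3202;  θ3 = -1.2716+1.7952 ≈ 0.5236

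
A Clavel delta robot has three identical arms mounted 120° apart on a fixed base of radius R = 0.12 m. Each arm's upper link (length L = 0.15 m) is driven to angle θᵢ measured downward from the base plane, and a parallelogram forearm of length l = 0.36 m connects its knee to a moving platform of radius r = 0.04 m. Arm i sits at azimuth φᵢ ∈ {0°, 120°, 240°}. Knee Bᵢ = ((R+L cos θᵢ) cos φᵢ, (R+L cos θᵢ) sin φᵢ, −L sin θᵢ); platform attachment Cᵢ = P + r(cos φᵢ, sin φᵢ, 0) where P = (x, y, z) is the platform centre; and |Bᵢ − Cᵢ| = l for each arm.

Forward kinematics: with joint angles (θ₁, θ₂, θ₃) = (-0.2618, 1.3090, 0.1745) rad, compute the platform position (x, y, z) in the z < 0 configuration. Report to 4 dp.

centre 1 = (0.2249·cos0.0°, 0.2249·sin0.0°, 0.0388) = (0.2249, 0.0000, 0.0388)
φ2=120.0°: virtual centre (-0.0594, 0.1029, -0.1449), radius l
φ3=240.0°: virtual centre (-0.1139, -0.1972, -0.0260), radius l
|centre ₂|²−|centre ₁|² = -0.0170;  |centre ₃|²−|centre ₁|² = 0.0005
linear system: -0.5686x+0.2058y = -0.0170−-0.3674z; -0.6775x+-0.3944y = 0.0005−-0.1297z
Cramer: x(z) = 0.0181-0.4719z;  y(z) = -0.0323+0.4816z
quadratic in z: (1.4546)z²+(0.0863)z+(-0.0843)=0, √Δ=0.7057 → z ∈ {-0.2722, 0.2129}; z = -0.2722 (taking z<0)
x = 0.1466, y = -0.1634

(0.1466, -0.1634, -0.2722)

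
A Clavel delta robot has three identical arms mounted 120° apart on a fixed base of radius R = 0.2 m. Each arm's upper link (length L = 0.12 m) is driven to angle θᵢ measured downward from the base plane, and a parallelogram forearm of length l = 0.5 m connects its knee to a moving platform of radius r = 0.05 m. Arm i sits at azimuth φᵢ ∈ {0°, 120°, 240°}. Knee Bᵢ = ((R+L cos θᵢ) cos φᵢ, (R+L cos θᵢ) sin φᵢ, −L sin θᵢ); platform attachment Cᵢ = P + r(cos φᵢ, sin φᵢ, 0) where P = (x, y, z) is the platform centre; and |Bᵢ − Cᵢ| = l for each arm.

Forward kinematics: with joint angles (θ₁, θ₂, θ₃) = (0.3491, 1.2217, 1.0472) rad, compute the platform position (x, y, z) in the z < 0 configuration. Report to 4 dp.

φ1=0.0°: virtual centre (0.2628, 0.0000, -0.0410), radius l
centre 2 = (0.1910·cos120.0°, 0.1910·sin120.0°, -0.1128) = (-0.0955, 0.1655, -0.1128)
φ3=240.0°: virtual centre (-0.1050, -0.1819, -0.1039), radius l
eliminate P² terms by subtracting sphere 1 from 2 and 3
plane₁₂: -0.7166x+0.3309y+-0.1434z = -0.0215
det = 0.5040;  x = 0.0259+-0.1861z,  y = -0.0089+0.0305z
quadratic in z: (1.0356)z²+(0.1697)z+(-0.1921)=0, √Δ=0.9081 → z ∈ {-0.5204, 0.3565}; z = -0.5204 (taking z<0)
x = 0.1227, y = -0.0248

(0.1227, -0.0248, -0.5204)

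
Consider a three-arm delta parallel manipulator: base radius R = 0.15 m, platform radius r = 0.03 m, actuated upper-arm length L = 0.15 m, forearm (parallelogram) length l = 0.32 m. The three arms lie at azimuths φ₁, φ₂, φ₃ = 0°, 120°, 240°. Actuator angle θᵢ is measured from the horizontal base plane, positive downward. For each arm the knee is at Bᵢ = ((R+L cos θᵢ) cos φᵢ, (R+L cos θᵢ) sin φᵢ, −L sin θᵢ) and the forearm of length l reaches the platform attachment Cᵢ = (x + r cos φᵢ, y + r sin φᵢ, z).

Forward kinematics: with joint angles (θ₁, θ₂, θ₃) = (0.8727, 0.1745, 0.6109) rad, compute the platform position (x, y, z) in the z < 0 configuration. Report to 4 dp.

(-0.0589, 0.0421, -0.2725)

arm 1 at φ=0.0°: (R−r)+L cos θ1 = 0.2164;  centre 1 = (0.2164, 0.0000, -0.1149)
φ2=120.0°: virtual centre (-0.1339, 0.2319, -0.0260), radius l
φ3=240.0°: virtual centre (-0.1214, -0.2103, -0.0860), radius l
eliminate P² terms by subtracting sphere 1 from 2 and 3
[-0.7006 0.4637 0.1777]·P = 0.0123;  [-0.6757 -0.4207 0.0577]·P = 0.0063
Cramer: x(z) = -0.0134+0.1670z;  y(z) = 0.0064-0.1310z
into |P−centre ₁|² = l²: 1.0450z² + 0.1514z + -0.0364 = 0;  Δ = 0.1749;  z = -0.2725 or 0.1277 → z<0 root = -0.2725
x = -0.0589, y = 0.0421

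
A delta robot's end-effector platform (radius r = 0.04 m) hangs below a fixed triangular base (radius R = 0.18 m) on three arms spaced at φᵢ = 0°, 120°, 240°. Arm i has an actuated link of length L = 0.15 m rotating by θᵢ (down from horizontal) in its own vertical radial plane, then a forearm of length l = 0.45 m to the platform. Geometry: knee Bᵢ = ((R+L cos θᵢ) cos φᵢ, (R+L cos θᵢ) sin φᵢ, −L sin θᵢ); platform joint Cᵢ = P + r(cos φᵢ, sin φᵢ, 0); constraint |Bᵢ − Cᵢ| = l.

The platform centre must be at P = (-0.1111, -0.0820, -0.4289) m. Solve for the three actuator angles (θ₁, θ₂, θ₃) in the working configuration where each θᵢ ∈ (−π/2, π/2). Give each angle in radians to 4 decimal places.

θ₁ = 1.0469, θ₂ = 0.6979, θ₃ = 0.0872

rotate P by −φ1: (-0.1111, -0.0820, -0.4289)
  A=0.2511, B=-0.4289, C=(l²−L²−A²−y'²−z²)/(2L)=-0.2458
  θ1 = atan2(B,A) + arccos(C/0.4970) = 1.0469
arm 2 (φ=120.0°): x'=-0.0155, y'=0.1372
  e−x'=0.1555;  (l²−L²−(e−x')²−y'²−z²)/2L = -0.1565
  √(A²+B²)=0.4562;  θ2 = -1.2231+1.9210 ≈ 0.6979
φ3=240.0° → target in arm frame (0.1266, -0.0552)
  e−x'=0.0134;  (l²−L²−(e−x')²−y'²−z²)/2L = -0.0239
  γ=atan2(-0.4289,0.0134)=-1.5395;  ψ=arccos(-0.0558)=1.6266;  θ3=γ+ψ≈0.0872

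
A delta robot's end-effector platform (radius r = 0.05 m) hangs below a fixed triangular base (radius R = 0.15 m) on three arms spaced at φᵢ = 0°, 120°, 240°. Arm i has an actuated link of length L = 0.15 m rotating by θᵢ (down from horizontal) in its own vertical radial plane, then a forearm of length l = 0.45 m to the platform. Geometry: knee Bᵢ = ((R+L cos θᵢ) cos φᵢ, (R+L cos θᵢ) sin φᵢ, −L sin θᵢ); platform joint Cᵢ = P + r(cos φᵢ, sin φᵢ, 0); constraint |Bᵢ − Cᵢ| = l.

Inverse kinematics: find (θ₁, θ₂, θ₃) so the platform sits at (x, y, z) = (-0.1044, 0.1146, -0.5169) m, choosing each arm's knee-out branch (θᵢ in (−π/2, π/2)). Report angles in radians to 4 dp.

rotate P by −φ1: (-0.1044, 0.1146, -0.5169)
  A cos θ + B sin θ = C:  0.2044·cos θ + -0.5169·sin θ = -0.4737
  θ1 = atan2(B,A) + arccos(C/0.5558) = 1.3966
φ2=120.0° → target in arm frame (0.1514, 0.0331)
  A=-0.0514, B=-0.5169, C=(l²−L²−A²−y'²−z²)/(2L)=-0.3031
  √(A²+B²)=0.5195;  θ2 = -1.6700+2.1938 ≈ 0.5238
arm 3 (φ=240.0°): x'=-0.0470, y'=-0.1477
  A cos θ + B sin θ = C:  0.1470·cos θ + -0.5169·sin θ = -0.4354
  γ=atan2(-0.5169,0.1470)=-1.2936;  ψ=arccos(-0.8102)=2.5153;  θ3=γ+ψ≈1.2217

θ₁ = 1.3966, θ₂ = 0.5238, θ₃ = 1.2217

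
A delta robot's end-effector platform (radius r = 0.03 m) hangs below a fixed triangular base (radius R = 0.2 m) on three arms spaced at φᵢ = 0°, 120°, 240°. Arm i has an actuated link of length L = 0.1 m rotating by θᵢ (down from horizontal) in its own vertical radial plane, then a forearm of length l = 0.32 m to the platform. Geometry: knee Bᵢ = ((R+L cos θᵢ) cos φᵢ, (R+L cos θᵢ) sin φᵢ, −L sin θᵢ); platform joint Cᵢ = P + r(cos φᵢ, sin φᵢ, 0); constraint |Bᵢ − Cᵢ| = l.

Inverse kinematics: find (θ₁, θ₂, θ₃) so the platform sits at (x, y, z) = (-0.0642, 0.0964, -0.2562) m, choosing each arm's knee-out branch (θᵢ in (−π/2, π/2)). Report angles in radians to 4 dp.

θ₁ = 1.3092, θ₂ = -0.2612, θ₃ = 1.2220

arm 1 (φ=0.0°): x'=-0.0642, y'=0.0964
  e−x'=0.2342;  (l²−L²−(e−x')²−y'²−z²)/2L = -0.1869
  θ1 = atan2(B,A) + arccos(C/0.3471) = 1.3092
rotate P by −φ2: (0.1156, 0.0074, -0.2562)
  e−x'=0.0544;  (l²−L²−(e−x')²−y'²−z²)/2L = 0.1187
  γ=atan2(-0.2562,0.0544)=-1.3615;  ψ=arccos(0.4533)=1.1003;  θ2=γ+ψ≈-0.2612
arm 3 (φ=240.0°): x'=-0.0514, y'=-0.1038
  A cos θ + B sin θ = C:  0.2214·cos θ + -0.2562·sin θ = -0.1651
  √(A²+B²)=0.3386;  θ3 = -0.8582+2.0802 ≈ 1.2220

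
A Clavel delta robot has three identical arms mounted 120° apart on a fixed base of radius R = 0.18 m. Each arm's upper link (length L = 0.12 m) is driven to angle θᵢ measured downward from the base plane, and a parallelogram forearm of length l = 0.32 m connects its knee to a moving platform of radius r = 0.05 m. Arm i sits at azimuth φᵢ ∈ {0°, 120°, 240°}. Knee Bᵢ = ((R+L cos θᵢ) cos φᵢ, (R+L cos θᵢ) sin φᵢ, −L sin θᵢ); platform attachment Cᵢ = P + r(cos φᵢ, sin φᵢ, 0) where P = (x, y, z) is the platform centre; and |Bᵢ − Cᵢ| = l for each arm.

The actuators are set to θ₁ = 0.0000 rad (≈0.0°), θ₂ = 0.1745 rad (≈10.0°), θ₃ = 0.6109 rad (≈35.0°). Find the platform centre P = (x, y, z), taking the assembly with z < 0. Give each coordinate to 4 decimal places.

(0.0332, 0.0342, -0.2329)

O1 = (0.2500·cos0.0°, 0.2500·sin0.0°, 0.0000) = (0.2500, 0.0000, 0.0000)
O2 = (0.2482·cos120.0°, 0.2482·sin120.0°, -0.0208) = (-0.1241, 0.2149, -0.0208)
φ3=240.0°: virtual centre (-0.1141, -0.1977, -0.0688), radius l
subtract pairs → two planes through P
[-0.7482 0.4299 -0.0417]·P = -0.0005;  [-0.7283 -0.3954 -0.1377]·P = -0.0056
Cramer: x(z) = 0.0043-0.1242z;  y(z) = 0.0064-0.1193z
quadratic in z: (1.0297)z²+(0.0595)z+(-0.0420)=0, √Δ=0.4201 → z ∈ {-0.2329, 0.1751}; z = -0.2329 (taking z<0)
x = 0.0332, y = 0.0342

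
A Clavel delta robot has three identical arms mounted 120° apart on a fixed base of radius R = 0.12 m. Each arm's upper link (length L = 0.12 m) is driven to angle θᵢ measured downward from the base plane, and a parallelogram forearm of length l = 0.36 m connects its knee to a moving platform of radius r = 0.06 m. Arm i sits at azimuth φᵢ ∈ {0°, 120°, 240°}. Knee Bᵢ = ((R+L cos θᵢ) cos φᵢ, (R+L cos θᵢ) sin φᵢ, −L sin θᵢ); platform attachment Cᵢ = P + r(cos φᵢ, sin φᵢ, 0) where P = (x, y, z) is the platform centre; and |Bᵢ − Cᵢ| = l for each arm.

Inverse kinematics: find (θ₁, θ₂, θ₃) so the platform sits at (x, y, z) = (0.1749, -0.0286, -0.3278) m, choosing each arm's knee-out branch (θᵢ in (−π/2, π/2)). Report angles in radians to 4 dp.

θ₁ = -0.2618, θ₂ = 0.9598, θ₃ = 0.7850

arm 1 (φ=0.0°): x'=0.1749, y'=-0.0286
  A=-0.1149, B=-0.3278, C=(l²−L²−A²−y'²−z²)/(2L)=-0.0261
  γ=atan2(-0.3278,-0.1149)=-1.9079;  ψ=arccos(-0.0752)=1.6461;  θ1=γ+ψ≈-0.2618
arm 2 (φ=120.0°): x'=-0.1122, y'=-0.1372
  A cos θ + B sin θ = C:  0.1722·cos θ + -0.3278·sin θ = -0.1697
  √(A²+B²)=0.3703;  θ2 = -1.0871+2.0469 ≈ 0.9598
arm 3 (φ=240.0°): x'=-0.0627, y'=0.1658
  e−x'=0.1227;  (l²−L²−(e−x')²−y'²−z²)/2L = -0.1449
  √(A²+B²)=0.3500;  θ3 = -1.2127+1.9977 ≈ 0.7850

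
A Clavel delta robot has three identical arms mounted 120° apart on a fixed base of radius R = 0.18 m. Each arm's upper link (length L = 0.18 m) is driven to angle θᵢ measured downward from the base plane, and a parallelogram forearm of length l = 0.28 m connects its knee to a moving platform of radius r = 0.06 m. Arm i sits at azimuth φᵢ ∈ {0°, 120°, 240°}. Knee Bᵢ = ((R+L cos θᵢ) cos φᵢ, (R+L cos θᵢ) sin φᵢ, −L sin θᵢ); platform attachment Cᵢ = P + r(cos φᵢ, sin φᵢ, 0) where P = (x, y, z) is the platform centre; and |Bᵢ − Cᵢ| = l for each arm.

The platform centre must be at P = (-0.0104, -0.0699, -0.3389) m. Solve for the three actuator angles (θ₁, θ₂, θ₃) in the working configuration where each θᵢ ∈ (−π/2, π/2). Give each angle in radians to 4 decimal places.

rotate P by −φ1: (-0.0104, -0.0699, -0.3389)
  A=0.1304, B=-0.3389, C=(l²−L²−A²−y'²−z²)/(2L)=-0.2521
  γ=atan2(-0.3389,0.1304)=-1.2035;  ψ=arccos(-0.6942)=2.3381;  θ1=γ+ψ≈1.1346
arm 2 (φ=120.0°): x'=-0.0553, y'=0.0440
  A=0.1753, B=-0.3389, C=(l²−L²−A²−y'²−z²)/(2L)=-0.2820
  γ=atan2(-0.3389,0.1753)=-1.0934;  ψ=arccos(-0.7391)=2.4025;  θ2=γ+ψ≈1.3092
arm 3 (φ=240.0°): x'=0.0657, y'=0.0259
  A=0.0543, B=-0.3389, C=(l²−L²−A²−y'²−z²)/(2L)=-0.2013
  θ3 = atan2(B,A) + arccos(C/0.3432) = 0.7855

θ₁ = 1.1346, θ₂ = 1.3092, θ₃ = 0.7855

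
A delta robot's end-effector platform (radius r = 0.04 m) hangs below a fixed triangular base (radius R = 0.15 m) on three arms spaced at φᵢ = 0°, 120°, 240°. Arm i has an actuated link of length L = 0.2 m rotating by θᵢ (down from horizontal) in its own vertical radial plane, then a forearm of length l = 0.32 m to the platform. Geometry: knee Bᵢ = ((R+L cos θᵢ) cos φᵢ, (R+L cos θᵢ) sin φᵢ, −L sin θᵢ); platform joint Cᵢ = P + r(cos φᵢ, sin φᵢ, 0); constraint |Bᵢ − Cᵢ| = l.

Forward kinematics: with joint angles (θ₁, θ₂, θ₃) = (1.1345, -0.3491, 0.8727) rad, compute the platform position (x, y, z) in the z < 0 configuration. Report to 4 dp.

φ1=0.0°: virtual centre (0.1945, 0.0000, -0.1813), radius l
centre 2 = (0.2979·cos120.0°, 0.2979·sin120.0°, 0.0684) = (-0.1490, 0.2580, 0.0684)
arm 3 at φ=240.0°: ρ3 = 0.2386;  centre 3 = (-0.1193, -0.2066, -0.1532)
|centre ₂|²−|centre ₁|² = 0.0228;  |centre ₃|²−|centre ₁|² = 0.0097
[-0.6870 0.5160 0.4994]·P = 0.0228;  [-0.6276 -0.4132 0.0561]·P = 0.0097
Cramer: x(z) = -0.0237+0.3872z;  y(z) = 0.0125-0.4523z
into |P−centre ₁|² = l²: 1.3544z² + 0.1822z + -0.0218 = 0;  Δ = 0.1511;  z = -0.2108 or 0.0762 → z<0 root = -0.2108
x = -0.1053, y = 0.1079

(-0.1053, 0.1079, -0.2108)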